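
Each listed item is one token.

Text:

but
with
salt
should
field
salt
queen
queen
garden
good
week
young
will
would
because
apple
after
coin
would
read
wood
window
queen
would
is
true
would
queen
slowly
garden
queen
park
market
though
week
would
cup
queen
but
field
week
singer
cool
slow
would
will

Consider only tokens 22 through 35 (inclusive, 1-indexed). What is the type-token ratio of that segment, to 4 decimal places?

0.7857

Segment tokens 22–35: window, queen, would, is, true, would, queen, slowly, garden, queen, park, market, though, week
Segment N = 14, segment V = 11.
TTR = 11 / 14 = 0.7857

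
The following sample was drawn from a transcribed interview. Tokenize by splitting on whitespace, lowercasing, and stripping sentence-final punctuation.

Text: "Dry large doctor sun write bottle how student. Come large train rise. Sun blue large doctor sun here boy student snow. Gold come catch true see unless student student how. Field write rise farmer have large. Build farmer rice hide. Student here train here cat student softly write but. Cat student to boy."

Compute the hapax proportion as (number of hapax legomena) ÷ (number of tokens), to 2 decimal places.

Frequencies: student:7, large:4, sun:3, write:3, here:3, doctor:2, how:2, come:2, train:2, rise:2, boy:2, farmer:2, cat:2, dry:1, bottle:1, blue:1, snow:1, gold:1, catch:1, true:1, … (10 more, each freq 1)
Hapax count = 17; token count = 53.
Ratio = 17 / 53 = 0.32

0.32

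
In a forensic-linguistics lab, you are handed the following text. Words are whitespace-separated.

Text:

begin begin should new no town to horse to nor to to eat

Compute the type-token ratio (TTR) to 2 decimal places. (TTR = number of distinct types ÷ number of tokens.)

0.69

N = 13 tokens, V = 9 types.
TTR = V / N = 9 / 13 = 0.69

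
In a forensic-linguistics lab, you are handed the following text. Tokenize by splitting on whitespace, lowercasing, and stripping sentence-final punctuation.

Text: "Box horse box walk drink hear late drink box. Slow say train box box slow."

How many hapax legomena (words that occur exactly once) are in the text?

Frequencies: box:5, drink:2, slow:2, horse:1, walk:1, hear:1, late:1, say:1, train:1
Hapax (freq=1): hear, horse, late, say, train, walk

6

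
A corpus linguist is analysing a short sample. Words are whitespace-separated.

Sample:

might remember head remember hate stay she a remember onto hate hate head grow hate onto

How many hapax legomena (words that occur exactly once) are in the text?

5

Frequencies: hate:4, remember:3, head:2, onto:2, might:1, stay:1, she:1, a:1, grow:1
Hapax (freq=1): a, grow, might, she, stay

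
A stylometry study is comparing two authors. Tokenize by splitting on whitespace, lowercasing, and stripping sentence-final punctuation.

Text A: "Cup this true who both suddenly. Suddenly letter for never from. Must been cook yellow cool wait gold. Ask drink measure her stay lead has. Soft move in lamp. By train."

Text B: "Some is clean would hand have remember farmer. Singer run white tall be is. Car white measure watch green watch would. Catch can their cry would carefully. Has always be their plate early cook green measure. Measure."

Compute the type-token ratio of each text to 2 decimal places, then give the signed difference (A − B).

0.24

TTR(A) = 30/31 = 0.97
TTR(B) = 27/37 = 0.73
Difference = 0.97 − 0.73 = 0.24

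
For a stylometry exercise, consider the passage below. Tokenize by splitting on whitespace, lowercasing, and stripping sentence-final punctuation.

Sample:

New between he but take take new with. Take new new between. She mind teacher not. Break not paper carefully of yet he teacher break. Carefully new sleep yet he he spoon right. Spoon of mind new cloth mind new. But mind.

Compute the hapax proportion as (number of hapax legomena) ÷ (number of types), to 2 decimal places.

Frequencies: new:7, he:4, mind:4, take:3, between:2, but:2, teacher:2, not:2, break:2, carefully:2, of:2, yet:2, spoon:2, with:1, she:1, paper:1, sleep:1, right:1, cloth:1
Hapax count = 6; type count = 19.
Ratio = 6 / 19 = 0.32

0.32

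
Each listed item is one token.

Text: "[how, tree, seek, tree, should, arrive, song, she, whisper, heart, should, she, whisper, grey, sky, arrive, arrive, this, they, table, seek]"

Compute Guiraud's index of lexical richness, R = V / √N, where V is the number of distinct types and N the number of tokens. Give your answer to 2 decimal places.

N = 21, V = 14.
√N = 4.582576
R = 14 / 4.582576 = 3.06

3.06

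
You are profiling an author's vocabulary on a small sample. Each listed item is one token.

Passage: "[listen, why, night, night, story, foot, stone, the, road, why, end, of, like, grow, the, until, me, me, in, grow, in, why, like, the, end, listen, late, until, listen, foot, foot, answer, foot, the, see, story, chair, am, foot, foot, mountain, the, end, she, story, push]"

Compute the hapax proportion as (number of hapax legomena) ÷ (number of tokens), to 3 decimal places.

0.239

Frequencies: foot:6, the:5, listen:3, why:3, story:3, end:3, night:2, like:2, grow:2, until:2, me:2, in:2, stone:1, road:1, of:1, late:1, answer:1, see:1, chair:1, am:1, … (3 more, each freq 1)
Hapax count = 11; token count = 46.
Ratio = 11 / 46 = 0.239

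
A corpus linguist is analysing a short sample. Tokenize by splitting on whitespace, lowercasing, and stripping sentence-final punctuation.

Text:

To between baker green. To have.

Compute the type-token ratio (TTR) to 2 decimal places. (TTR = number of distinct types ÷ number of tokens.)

0.83

N = 6 tokens, V = 5 types.
TTR = V / N = 5 / 6 = 0.83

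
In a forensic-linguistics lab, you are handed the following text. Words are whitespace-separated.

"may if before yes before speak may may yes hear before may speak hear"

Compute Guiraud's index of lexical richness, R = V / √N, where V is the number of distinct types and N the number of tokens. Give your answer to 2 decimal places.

N = 14, V = 6.
√N = 3.741657
R = 6 / 3.741657 = 1.60

1.60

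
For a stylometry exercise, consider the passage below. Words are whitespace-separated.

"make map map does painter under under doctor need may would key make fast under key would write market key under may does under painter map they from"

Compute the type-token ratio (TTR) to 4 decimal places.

0.5357

N = 28 tokens, V = 15 types.
TTR = V / N = 15 / 28 = 0.5357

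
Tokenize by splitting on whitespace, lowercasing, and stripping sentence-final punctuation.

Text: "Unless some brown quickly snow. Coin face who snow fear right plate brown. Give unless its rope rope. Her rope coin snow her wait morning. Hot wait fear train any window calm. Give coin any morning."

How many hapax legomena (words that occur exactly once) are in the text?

11

Frequencies: snow:3, coin:3, rope:3, unless:2, brown:2, fear:2, give:2, her:2, wait:2, morning:2, any:2, some:1, quickly:1, face:1, who:1, right:1, plate:1, its:1, hot:1, train:1, … (2 more, each freq 1)
Hapax (freq=1): calm, face, hot, its, plate, quickly, right, some, train, who, window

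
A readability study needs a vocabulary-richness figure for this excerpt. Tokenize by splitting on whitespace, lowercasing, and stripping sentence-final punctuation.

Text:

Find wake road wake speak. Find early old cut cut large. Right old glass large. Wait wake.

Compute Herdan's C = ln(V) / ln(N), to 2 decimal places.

N = 17, V = 11.
ln(V) = 2.397895, ln(N) = 2.833213
C = 2.397895 / 2.833213 = 0.85

0.85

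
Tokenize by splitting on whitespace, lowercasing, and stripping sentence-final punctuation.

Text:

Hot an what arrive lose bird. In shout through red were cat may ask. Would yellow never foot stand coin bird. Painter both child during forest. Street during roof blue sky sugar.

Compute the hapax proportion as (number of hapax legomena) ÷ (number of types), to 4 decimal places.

0.9333

Frequencies: bird:2, during:2, hot:1, an:1, what:1, arrive:1, lose:1, in:1, shout:1, through:1, red:1, were:1, cat:1, may:1, ask:1, would:1, yellow:1, never:1, foot:1, stand:1, … (10 more, each freq 1)
Hapax count = 28; type count = 30.
Ratio = 28 / 30 = 0.9333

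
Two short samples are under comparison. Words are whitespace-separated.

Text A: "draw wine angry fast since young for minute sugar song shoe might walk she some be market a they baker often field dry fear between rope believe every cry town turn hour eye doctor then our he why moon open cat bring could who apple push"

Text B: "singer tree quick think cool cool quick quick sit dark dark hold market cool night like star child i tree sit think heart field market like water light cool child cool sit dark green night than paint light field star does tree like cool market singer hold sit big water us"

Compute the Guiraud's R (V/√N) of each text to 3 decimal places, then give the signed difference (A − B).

A: V=46, N=46, R=6.782
B: V=24, N=51, R=3.361
Difference = 6.782 − 3.361 = 3.421

3.421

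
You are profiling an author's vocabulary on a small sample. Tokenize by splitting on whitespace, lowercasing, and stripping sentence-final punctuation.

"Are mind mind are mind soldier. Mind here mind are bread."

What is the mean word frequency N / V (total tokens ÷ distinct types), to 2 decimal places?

N = 11 tokens, V = 5 types.
Mean frequency = N / V = 11 / 5 = 2.20

2.20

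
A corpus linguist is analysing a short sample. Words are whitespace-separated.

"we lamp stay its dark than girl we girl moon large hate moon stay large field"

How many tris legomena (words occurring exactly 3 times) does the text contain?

Frequencies: we:2, stay:2, girl:2, moon:2, large:2, lamp:1, its:1, dark:1, than:1, hate:1, field:1
Words with frequency 3: (none)

0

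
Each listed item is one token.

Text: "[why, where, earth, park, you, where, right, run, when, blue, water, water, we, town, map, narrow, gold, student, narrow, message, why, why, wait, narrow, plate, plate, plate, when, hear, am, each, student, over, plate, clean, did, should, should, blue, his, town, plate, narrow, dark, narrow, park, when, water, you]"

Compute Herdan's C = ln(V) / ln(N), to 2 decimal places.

0.86

N = 49, V = 28.
ln(V) = 3.332205, ln(N) = 3.891820
C = 3.332205 / 3.891820 = 0.86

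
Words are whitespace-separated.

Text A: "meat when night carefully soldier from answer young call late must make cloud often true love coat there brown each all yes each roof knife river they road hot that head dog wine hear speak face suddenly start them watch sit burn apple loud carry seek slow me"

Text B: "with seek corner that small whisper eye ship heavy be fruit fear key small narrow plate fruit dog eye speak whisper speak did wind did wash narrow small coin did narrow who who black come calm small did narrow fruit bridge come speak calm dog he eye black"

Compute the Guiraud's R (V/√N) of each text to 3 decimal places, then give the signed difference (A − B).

A: V=47, N=48, R=6.784
B: V=27, N=48, R=3.897
Difference = 6.784 − 3.897 = 2.887

2.887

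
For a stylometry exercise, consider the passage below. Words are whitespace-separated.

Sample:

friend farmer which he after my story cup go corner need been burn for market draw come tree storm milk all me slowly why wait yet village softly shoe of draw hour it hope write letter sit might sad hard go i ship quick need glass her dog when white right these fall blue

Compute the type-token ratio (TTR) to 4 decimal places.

N = 54 tokens, V = 51 types.
TTR = V / N = 51 / 54 = 0.9444

0.9444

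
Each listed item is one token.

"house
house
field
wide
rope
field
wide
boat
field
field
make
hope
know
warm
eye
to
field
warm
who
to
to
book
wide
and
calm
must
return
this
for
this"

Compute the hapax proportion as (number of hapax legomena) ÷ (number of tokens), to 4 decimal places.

Frequencies: field:5, wide:3, to:3, house:2, warm:2, this:2, rope:1, boat:1, make:1, hope:1, know:1, eye:1, who:1, book:1, and:1, calm:1, must:1, return:1, for:1
Hapax count = 13; token count = 30.
Ratio = 13 / 30 = 0.4333

0.4333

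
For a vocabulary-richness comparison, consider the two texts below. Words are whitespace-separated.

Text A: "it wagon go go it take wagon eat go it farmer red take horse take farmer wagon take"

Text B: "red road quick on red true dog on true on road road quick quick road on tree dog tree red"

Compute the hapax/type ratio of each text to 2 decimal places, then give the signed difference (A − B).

0.38

A: hapax=3, V=8, ratio=0.38
B: hapax=0, V=7, ratio=0.00
Difference = 0.38 − 0.00 = 0.38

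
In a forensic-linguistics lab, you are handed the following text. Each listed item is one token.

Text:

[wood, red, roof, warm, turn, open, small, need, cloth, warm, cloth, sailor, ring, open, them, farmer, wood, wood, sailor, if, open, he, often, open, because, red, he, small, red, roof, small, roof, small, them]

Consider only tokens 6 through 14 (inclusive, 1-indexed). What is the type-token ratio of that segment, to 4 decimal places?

Segment tokens 6–14: open, small, need, cloth, warm, cloth, sailor, ring, open
Segment N = 9, segment V = 7.
TTR = 7 / 9 = 0.7778

0.7778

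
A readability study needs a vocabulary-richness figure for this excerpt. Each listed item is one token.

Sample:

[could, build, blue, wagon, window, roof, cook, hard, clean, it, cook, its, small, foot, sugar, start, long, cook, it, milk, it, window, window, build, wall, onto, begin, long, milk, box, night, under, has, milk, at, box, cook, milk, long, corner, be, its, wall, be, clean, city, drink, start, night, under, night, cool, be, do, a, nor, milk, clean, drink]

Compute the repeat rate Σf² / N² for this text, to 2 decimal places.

0.04

Frequencies: milk:5, cook:4, window:3, clean:3, it:3, long:3, night:3, be:3, build:2, its:2, start:2, wall:2, box:2, under:2, drink:2, could:1, blue:1, wagon:1, roof:1, hard:1, … (13 more, each freq 1)
Σf² = 141; N² = 3481
Repeat rate = 141 / 3481 = 0.04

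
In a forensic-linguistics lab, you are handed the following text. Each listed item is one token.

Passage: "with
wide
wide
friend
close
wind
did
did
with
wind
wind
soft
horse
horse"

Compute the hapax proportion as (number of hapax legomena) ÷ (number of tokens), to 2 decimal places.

Frequencies: wind:3, with:2, wide:2, did:2, horse:2, friend:1, close:1, soft:1
Hapax count = 3; token count = 14.
Ratio = 3 / 14 = 0.21

0.21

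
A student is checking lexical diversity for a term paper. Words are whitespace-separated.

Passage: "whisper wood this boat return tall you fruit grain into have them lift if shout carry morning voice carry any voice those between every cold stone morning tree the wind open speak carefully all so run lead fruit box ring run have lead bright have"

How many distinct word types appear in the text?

37

Distinct types: {all, any, between, boat, box, bright, carefully, carry, cold, every, fruit, grain, have, if, into, lead, lift, morning, open, return, ring, run, shout, so, speak, stone, tall, the, them, this, those, tree, voice, whisper, wind, wood, you}
V = 37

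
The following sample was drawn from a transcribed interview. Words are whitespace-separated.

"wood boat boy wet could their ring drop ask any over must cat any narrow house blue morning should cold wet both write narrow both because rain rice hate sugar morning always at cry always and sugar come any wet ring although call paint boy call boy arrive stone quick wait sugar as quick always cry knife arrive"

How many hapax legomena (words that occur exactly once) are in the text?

Frequencies: boy:3, wet:3, any:3, sugar:3, always:3, ring:2, narrow:2, morning:2, both:2, cry:2, call:2, arrive:2, quick:2, wood:1, boat:1, could:1, their:1, drop:1, ask:1, over:1, … (20 more, each freq 1)
Hapax (freq=1): although, and, as, ask, at, because, blue, boat, cat, cold, come, could, drop, hate, house, knife, must, over, paint, rain, rice, should, stone, their, wait, wood, write

27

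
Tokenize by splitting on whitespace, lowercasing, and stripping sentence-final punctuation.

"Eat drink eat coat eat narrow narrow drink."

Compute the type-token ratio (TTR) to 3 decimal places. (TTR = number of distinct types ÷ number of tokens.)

0.500

N = 8 tokens, V = 4 types.
TTR = V / N = 4 / 8 = 0.500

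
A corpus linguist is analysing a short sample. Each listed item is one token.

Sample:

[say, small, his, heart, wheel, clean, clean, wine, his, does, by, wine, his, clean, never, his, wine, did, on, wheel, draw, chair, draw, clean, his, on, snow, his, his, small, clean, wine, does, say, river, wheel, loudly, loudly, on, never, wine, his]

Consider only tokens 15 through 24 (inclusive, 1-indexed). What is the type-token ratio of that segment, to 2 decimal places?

Segment tokens 15–24: never, his, wine, did, on, wheel, draw, chair, draw, clean
Segment N = 10, segment V = 9.
TTR = 9 / 10 = 0.90

0.90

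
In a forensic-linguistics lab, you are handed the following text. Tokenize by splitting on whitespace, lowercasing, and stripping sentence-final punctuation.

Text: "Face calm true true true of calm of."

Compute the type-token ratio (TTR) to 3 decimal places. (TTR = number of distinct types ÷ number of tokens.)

N = 8 tokens, V = 4 types.
TTR = V / N = 4 / 8 = 0.500

0.500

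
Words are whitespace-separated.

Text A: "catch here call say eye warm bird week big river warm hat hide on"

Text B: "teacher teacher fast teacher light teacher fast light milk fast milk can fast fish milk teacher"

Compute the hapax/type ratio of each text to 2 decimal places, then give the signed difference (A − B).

A: hapax=12, V=13, ratio=0.92
B: hapax=2, V=6, ratio=0.33
Difference = 0.92 − 0.33 = 0.59

0.59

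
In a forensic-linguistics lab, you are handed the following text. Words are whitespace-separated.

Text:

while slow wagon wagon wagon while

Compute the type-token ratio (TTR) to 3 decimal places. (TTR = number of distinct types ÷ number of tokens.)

0.500

N = 6 tokens, V = 3 types.
TTR = V / N = 3 / 6 = 0.500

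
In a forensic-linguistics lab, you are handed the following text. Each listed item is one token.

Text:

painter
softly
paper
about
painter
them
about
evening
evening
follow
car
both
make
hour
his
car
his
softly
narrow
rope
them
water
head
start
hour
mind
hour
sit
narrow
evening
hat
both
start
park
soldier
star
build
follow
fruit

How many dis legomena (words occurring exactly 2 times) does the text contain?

10

Frequencies: evening:3, hour:3, painter:2, softly:2, about:2, them:2, follow:2, car:2, both:2, his:2, narrow:2, start:2, paper:1, make:1, rope:1, water:1, head:1, mind:1, sit:1, hat:1, … (5 more, each freq 1)
Words with frequency 2: about, both, car, follow, his, narrow, painter, softly, start, them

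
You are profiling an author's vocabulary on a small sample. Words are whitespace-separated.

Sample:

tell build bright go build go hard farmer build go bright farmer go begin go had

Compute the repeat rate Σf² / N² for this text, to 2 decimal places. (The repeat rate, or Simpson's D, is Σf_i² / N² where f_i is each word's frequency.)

0.18

Frequencies: go:5, build:3, bright:2, farmer:2, tell:1, hard:1, begin:1, had:1
Σf² = 46; N² = 256
Repeat rate = 46 / 256 = 0.18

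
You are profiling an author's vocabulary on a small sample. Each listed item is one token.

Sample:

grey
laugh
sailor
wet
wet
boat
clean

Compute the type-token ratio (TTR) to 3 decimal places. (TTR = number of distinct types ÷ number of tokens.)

N = 7 tokens, V = 6 types.
TTR = V / N = 6 / 7 = 0.857

0.857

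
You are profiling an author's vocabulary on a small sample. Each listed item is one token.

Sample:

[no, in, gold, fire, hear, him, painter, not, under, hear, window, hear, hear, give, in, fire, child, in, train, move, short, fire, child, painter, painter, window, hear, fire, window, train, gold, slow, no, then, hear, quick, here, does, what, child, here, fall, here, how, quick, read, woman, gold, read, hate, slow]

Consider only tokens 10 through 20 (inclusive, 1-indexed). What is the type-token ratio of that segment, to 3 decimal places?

Segment tokens 10–20: hear, window, hear, hear, give, in, fire, child, in, train, move
Segment N = 11, segment V = 8.
TTR = 8 / 11 = 0.727

0.727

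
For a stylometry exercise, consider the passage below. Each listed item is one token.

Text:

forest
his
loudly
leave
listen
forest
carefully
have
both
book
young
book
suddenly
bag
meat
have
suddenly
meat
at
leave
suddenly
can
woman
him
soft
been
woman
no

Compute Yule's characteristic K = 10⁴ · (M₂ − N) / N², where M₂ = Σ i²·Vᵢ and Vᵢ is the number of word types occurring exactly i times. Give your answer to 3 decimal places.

229.592

Frequencies: suddenly:3, forest:2, leave:2, have:2, book:2, meat:2, woman:2, his:1, loudly:1, listen:1, carefully:1, both:1, young:1, bag:1, at:1, can:1, him:1, soft:1, been:1, no:1
N = 28. Frequency spectrum: V_1=13, V_2=6, V_3=1
M₂ = 1²·13 + 2²·6 + 3²·1 = 46
K = 10000 × (46 − 28) / 28² = 229.592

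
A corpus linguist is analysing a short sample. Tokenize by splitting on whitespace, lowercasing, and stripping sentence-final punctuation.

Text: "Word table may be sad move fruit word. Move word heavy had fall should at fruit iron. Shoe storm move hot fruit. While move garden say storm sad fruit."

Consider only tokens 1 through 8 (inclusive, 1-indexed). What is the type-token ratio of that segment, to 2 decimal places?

0.88

Segment tokens 1–8: word, table, may, be, sad, move, fruit, word
Segment N = 8, segment V = 7.
TTR = 7 / 8 = 0.88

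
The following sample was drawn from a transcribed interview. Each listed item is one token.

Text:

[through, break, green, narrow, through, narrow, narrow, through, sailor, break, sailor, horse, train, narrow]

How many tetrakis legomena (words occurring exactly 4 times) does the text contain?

Frequencies: narrow:4, through:3, break:2, sailor:2, green:1, horse:1, train:1
Words with frequency 4: narrow

1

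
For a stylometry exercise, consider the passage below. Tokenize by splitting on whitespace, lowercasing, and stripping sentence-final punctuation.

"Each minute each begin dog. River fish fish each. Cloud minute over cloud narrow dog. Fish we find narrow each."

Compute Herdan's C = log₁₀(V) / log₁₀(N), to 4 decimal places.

0.8004

N = 20, V = 11.
log₁₀(V) = 1.041393, log₁₀(N) = 1.301030
C = 1.041393 / 1.301030 = 0.8004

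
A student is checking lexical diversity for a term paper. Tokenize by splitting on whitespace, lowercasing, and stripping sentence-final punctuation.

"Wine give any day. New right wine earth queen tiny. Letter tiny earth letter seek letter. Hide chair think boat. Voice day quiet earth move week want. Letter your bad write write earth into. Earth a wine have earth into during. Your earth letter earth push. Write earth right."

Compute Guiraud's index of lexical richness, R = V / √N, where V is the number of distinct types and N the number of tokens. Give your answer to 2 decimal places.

N = 49, V = 28.
√N = 7.000000
R = 28 / 7.000000 = 4.00

4.00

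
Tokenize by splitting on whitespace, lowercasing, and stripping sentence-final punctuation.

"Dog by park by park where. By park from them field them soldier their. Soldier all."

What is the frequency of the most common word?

Frequencies: by:3, park:3, them:2, soldier:2, dog:1, where:1, from:1, field:1, their:1, all:1
Most common: 'by' with frequency 3.

3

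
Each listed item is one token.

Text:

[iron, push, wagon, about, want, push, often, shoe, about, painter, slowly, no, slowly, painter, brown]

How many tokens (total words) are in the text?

Tokens: iron, push, wagon, about, want, push, often, shoe, about, painter, slowly, no, slowly, painter, brown
N = 15

15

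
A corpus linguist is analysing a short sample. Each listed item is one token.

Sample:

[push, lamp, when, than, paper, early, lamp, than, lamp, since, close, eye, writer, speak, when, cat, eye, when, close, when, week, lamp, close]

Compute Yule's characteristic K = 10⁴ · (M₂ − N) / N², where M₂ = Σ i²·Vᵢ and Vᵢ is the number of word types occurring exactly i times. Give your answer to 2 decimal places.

Frequencies: lamp:4, when:4, close:3, than:2, eye:2, push:1, paper:1, early:1, since:1, writer:1, speak:1, cat:1, week:1
N = 23. Frequency spectrum: V_1=8, V_2=2, V_3=1, V_4=2
M₂ = 1²·8 + 2²·2 + 3²·1 + 4²·2 = 57
K = 10000 × (57 − 23) / 23² = 642.72

642.72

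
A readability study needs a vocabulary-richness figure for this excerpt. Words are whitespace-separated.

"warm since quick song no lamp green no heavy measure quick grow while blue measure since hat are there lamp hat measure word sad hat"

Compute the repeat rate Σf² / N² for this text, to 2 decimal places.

Frequencies: measure:3, hat:3, since:2, quick:2, no:2, lamp:2, warm:1, song:1, green:1, heavy:1, grow:1, while:1, blue:1, are:1, there:1, word:1, sad:1
Σf² = 45; N² = 625
Repeat rate = 45 / 625 = 0.07

0.07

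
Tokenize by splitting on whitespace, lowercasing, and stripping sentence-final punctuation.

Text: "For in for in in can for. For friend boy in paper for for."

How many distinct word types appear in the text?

Distinct types: {boy, can, for, friend, in, paper}
V = 6

6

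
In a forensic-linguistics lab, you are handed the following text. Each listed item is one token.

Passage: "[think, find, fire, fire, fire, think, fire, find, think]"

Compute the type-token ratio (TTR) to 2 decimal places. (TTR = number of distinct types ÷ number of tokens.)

N = 9 tokens, V = 3 types.
TTR = V / N = 3 / 9 = 0.33

0.33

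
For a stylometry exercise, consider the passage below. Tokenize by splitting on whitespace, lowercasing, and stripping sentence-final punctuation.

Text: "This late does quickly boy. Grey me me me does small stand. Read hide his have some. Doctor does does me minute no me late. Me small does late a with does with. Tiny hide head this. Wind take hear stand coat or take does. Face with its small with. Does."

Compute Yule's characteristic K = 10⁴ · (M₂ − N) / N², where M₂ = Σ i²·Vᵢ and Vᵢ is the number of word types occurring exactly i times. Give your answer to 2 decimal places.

Frequencies: does:8, me:6, with:4, late:3, small:3, this:2, stand:2, hide:2, take:2, quickly:1, boy:1, grey:1, read:1, his:1, have:1, some:1, doctor:1, minute:1, no:1, a:1, … (8 more, each freq 1)
N = 51. Frequency spectrum: V_1=19, V_2=4, V_3=2, V_4=1, V_6=1, V_8=1
M₂ = 1²·19 + 2²·4 + 3²·2 + 4²·1 + 6²·1 + 8²·1 = 169
K = 10000 × (169 − 51) / 51² = 453.67

453.67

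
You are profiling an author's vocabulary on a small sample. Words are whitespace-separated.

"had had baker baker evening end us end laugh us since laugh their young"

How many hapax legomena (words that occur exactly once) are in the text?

Frequencies: had:2, baker:2, end:2, us:2, laugh:2, evening:1, since:1, their:1, young:1
Hapax (freq=1): evening, since, their, young

4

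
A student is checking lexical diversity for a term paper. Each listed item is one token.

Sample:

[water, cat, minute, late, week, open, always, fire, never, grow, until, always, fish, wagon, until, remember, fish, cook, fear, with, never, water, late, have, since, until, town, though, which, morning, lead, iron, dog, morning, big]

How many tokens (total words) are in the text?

Tokens: water, cat, minute, late, week, open, always, fire, never, grow, until, always, fish, wagon, until, remember, fish, cook, fear, with, never, water, late, have, since, until, town, though, which, morning, lead, iron, dog, morning, big
N = 35

35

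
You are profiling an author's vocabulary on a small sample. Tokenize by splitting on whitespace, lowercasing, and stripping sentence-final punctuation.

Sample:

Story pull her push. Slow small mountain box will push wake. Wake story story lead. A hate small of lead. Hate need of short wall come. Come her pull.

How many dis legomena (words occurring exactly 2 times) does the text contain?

Frequencies: story:3, pull:2, her:2, push:2, small:2, wake:2, lead:2, hate:2, of:2, come:2, slow:1, mountain:1, box:1, will:1, a:1, need:1, short:1, wall:1
Words with frequency 2: come, hate, her, lead, of, pull, push, small, wake

9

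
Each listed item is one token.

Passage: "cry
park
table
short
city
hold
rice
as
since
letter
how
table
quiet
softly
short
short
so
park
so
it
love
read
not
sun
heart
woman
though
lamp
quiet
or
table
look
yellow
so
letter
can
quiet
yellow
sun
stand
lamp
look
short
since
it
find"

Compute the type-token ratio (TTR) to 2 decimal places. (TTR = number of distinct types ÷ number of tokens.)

0.63

N = 46 tokens, V = 29 types.
TTR = V / N = 29 / 46 = 0.63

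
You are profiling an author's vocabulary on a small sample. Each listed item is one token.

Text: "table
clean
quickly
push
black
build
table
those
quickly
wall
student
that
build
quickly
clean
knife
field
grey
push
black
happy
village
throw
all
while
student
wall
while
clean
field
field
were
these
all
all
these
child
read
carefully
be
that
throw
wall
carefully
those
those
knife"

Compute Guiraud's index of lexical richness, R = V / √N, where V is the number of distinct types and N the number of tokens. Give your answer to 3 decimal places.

N = 47, V = 24.
√N = 6.855655
R = 24 / 6.855655 = 3.501

3.501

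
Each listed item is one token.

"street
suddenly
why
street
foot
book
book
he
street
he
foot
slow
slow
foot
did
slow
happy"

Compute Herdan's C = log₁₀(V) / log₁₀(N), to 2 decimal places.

0.78

N = 17, V = 9.
log₁₀(V) = 0.954243, log₁₀(N) = 1.230449
C = 0.954243 / 1.230449 = 0.78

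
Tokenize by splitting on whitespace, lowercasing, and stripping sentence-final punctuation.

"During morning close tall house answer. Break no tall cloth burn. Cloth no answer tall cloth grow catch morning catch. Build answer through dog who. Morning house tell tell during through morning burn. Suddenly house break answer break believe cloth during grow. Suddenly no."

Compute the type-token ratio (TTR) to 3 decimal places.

N = 44 tokens, V = 19 types.
TTR = V / N = 19 / 44 = 0.432

0.432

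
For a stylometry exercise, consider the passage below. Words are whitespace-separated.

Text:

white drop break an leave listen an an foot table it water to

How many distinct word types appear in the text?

11

Distinct types: {an, break, drop, foot, it, leave, listen, table, to, water, white}
V = 11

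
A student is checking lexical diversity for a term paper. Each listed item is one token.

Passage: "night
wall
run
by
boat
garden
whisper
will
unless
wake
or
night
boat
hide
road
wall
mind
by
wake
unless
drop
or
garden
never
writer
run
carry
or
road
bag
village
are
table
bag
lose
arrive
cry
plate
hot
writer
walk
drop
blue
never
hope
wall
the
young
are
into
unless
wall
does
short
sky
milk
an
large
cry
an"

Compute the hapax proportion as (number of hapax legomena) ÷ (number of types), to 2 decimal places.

Frequencies: wall:4, unless:3, or:3, night:2, run:2, by:2, boat:2, garden:2, wake:2, road:2, drop:2, never:2, writer:2, bag:2, are:2, cry:2, an:2, whisper:1, will:1, hide:1, … (19 more, each freq 1)
Hapax count = 22; type count = 39.
Ratio = 22 / 39 = 0.56

0.56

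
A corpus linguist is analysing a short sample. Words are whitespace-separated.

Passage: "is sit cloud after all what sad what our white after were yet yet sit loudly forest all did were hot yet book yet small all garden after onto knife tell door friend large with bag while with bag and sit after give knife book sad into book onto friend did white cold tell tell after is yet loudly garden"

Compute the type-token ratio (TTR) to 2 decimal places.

N = 60 tokens, V = 31 types.
TTR = V / N = 31 / 60 = 0.52

0.52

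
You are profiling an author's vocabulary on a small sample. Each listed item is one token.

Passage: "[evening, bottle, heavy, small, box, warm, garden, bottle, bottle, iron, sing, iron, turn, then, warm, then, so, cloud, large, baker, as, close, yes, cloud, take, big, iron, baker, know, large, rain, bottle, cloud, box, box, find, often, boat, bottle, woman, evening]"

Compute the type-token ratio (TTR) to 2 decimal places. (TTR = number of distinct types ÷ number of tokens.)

N = 41 tokens, V = 26 types.
TTR = V / N = 26 / 41 = 0.63

0.63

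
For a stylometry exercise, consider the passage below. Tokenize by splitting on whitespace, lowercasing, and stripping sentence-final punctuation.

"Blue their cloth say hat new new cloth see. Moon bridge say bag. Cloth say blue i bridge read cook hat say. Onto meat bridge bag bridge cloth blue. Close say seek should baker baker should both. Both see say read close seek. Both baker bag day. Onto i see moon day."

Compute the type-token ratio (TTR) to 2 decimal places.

0.40

N = 52 tokens, V = 21 types.
TTR = V / N = 21 / 52 = 0.40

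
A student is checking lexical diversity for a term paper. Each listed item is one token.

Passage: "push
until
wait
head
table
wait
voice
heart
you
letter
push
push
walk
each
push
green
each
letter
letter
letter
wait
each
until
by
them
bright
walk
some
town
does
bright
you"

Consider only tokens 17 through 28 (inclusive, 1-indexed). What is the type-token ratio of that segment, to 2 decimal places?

Segment tokens 17–28: each, letter, letter, letter, wait, each, until, by, them, bright, walk, some
Segment N = 12, segment V = 9.
TTR = 9 / 12 = 0.75

0.75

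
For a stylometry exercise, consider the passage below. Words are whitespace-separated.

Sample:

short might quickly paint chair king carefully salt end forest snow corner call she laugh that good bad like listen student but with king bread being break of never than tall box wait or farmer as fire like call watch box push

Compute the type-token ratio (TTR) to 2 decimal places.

N = 42 tokens, V = 38 types.
TTR = V / N = 38 / 42 = 0.90

0.90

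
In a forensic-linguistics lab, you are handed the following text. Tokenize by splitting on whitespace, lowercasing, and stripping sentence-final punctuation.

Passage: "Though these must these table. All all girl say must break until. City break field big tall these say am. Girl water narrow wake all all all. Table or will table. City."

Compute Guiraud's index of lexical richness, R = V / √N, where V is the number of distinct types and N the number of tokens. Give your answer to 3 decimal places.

3.359

N = 32, V = 19.
√N = 5.656854
R = 19 / 5.656854 = 3.359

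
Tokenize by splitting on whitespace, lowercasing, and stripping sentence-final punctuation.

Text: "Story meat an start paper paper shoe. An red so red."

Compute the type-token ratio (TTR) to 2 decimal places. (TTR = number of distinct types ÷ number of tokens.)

0.73

N = 11 tokens, V = 8 types.
TTR = V / N = 8 / 11 = 0.73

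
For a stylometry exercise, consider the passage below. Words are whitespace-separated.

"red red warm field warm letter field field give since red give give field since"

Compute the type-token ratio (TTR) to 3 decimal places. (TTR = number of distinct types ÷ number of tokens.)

0.400

N = 15 tokens, V = 6 types.
TTR = V / N = 6 / 15 = 0.400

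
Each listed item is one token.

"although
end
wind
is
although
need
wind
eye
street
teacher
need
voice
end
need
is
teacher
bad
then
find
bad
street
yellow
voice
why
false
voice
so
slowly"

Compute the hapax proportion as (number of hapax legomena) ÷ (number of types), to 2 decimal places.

Frequencies: need:3, voice:3, although:2, end:2, wind:2, is:2, street:2, teacher:2, bad:2, eye:1, then:1, find:1, yellow:1, why:1, false:1, so:1, slowly:1
Hapax count = 8; type count = 17.
Ratio = 8 / 17 = 0.47

0.47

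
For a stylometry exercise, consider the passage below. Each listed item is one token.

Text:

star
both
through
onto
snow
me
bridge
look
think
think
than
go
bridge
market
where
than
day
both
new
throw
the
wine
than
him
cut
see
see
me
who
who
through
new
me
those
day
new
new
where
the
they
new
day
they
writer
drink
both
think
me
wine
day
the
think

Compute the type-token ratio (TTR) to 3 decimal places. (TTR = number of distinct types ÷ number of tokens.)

N = 52 tokens, V = 26 types.
TTR = V / N = 26 / 52 = 0.500

0.500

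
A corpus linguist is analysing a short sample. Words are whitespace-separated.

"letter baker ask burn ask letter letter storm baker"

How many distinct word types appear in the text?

5

Distinct types: {ask, baker, burn, letter, storm}
V = 5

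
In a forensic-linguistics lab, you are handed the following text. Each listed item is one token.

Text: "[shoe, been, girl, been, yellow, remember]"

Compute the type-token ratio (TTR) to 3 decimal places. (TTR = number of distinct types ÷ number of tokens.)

N = 6 tokens, V = 5 types.
TTR = V / N = 5 / 6 = 0.833

0.833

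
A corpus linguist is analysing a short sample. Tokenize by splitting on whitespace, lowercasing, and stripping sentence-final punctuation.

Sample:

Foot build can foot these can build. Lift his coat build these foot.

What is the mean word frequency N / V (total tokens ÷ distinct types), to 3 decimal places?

1.857

N = 13 tokens, V = 7 types.
Mean frequency = N / V = 13 / 7 = 1.857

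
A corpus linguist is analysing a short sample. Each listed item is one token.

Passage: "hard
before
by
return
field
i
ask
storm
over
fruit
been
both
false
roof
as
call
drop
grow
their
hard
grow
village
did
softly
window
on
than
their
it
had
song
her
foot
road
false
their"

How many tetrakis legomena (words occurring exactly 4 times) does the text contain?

Frequencies: their:3, hard:2, false:2, grow:2, before:1, by:1, return:1, field:1, i:1, ask:1, storm:1, over:1, fruit:1, been:1, both:1, roof:1, as:1, call:1, drop:1, village:1, … (11 more, each freq 1)
Words with frequency 4: (none)

0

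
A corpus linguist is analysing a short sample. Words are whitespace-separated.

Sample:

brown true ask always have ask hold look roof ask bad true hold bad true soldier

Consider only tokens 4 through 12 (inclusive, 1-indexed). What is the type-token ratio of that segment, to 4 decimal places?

0.8889

Segment tokens 4–12: always, have, ask, hold, look, roof, ask, bad, true
Segment N = 9, segment V = 8.
TTR = 8 / 9 = 0.8889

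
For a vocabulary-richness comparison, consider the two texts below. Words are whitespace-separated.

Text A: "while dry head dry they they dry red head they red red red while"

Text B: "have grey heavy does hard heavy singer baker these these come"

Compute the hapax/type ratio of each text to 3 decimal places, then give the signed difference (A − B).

-0.778

A: hapax=0, V=5, ratio=0.000
B: hapax=7, V=9, ratio=0.778
Difference = 0.000 − 0.778 = -0.778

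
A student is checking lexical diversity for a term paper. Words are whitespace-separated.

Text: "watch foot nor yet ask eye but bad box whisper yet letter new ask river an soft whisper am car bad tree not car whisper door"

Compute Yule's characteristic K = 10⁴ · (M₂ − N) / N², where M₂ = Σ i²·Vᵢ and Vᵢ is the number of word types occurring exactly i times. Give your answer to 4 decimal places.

Frequencies: whisper:3, yet:2, ask:2, bad:2, car:2, watch:1, foot:1, nor:1, eye:1, but:1, box:1, letter:1, new:1, river:1, an:1, soft:1, am:1, tree:1, not:1, door:1
N = 26. Frequency spectrum: V_1=15, V_2=4, V_3=1
M₂ = 1²·15 + 2²·4 + 3²·1 = 40
K = 10000 × (40 − 26) / 26² = 207.1006

207.1006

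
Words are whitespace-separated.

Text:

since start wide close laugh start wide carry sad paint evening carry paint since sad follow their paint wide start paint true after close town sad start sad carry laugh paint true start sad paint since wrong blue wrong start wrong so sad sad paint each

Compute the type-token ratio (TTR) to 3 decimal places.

N = 46 tokens, V = 18 types.
TTR = V / N = 18 / 46 = 0.391

0.391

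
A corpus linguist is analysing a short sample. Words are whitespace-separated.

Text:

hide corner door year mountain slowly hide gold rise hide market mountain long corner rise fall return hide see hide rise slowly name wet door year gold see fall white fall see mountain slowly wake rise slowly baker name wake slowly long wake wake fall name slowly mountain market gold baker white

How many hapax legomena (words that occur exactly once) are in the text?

Frequencies: slowly:6, hide:5, mountain:4, rise:4, fall:4, wake:4, gold:3, see:3, name:3, corner:2, door:2, year:2, market:2, long:2, white:2, baker:2, return:1, wet:1
Hapax (freq=1): return, wet

2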